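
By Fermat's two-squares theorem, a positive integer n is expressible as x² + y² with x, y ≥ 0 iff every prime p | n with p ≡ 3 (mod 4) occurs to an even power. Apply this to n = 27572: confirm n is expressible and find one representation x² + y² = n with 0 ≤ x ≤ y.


Step 1: Factor n = 27572 = 2^2 · 61 · 113.
Step 2: Check the mod-4 condition on each prime factor: 2 = 2 (special); 61 ≡ 1 (mod 4), exponent 1; 113 ≡ 1 (mod 4), exponent 1.
All primes ≡ 3 (mod 4) appear to even exponent (or don't appear), so by the two-squares theorem n IS expressible as a sum of two squares.
Step 3: Build a representation. Group n = k² · m with k = 2 and m = 61 · 113 = 6893 (a product of primes ≡ 1 (mod 4)); a representation of m scales to one of n via (k·x)² + (k·y)² = k²(x² + y²). Each prime p ≡ 1 (mod 4) is itself a sum of two squares; find a² by testing p − a² for a perfect square:
  61: 61 − 1² = 60, 61 − 2² = 57, 61 − 3² = 52, 61 − 4² = 45, 61 − 5² = 36 = 6² ⇒ 61 = 5² + 6².
  113: 113 − 1² = 112, 113 − 2² = 109, 113 − 3² = 104, 113 − 4² = 97, 113 − 5² = 88, 113 − 6² = 77, 113 − 7² = 64 = 8² ⇒ 113 = 7² + 8².
  Combine using the Brahmagupta–Fibonacci identity (a² + b²)(c² + d²) = (ac − bd)² + (ad + bc)² = (ac + bd)² + (ad − bc)²:
  61 · 113 = 6893: from (5² + 6²)(7² + 8²), take (5·7 − 6·8, 5·8 + 6·7) = (35 − 48, 40 + 42) = (-13, 82); dropping signs (only squares matter) gives (13, 82); check 13² + 82² = 169 + 6724 = 6893 ✓.
  Scale by k = 2: (2·13, 2·82) = (26, 164).
Step 4: Order so x ≤ y and verify: 26² + 164² = 676 + 26896 = 27572 = n. ✓

n = 27572 = 26² + 164² (one valid representation with x ≤ y).


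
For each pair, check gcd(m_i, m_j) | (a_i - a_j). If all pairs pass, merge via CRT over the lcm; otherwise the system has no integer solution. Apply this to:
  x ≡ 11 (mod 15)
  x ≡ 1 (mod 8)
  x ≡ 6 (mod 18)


Moduli 15, 8, 18 are not pairwise coprime, so CRT works modulo lcm(m_i) when all pairwise compatibility conditions hold.
Pairwise compatibility: gcd(m_i, m_j) must divide a_i - a_j for every pair.
Merge one congruence at a time:
  Start: x ≡ 11 (mod 15).
  Combine with x ≡ 1 (mod 8): gcd(15, 8) = 1; 1 - 11 = -10, which IS divisible by 1, so compatible.
    Write x = 11 + 15·t and substitute into x ≡ 1 (mod 8): 15·t ≡ 1 − 11 = -10 (mod 8).
    Reduce coefficients mod 8: 7·t ≡ 6 (mod 8).
    The inverse of 7 mod 8 is 7 (since 7·7 = 49 = 6·8 + 1), so t ≡ 7·6 = 42 ≡ 2 (mod 8).
    Then x = 11 + 15·2 = 41, valid modulo lcm(15, 8) = 120: x ≡ 41 (mod 120).
  Combine with x ≡ 6 (mod 18): gcd(120, 18) = 6, and 6 - 41 = -35 is NOT divisible by 6.
    ⇒ system is inconsistent (no integer solution).

No solution (the system is inconsistent).


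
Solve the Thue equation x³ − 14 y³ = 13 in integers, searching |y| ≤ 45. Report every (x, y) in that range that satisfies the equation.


The equation is x³ - 14y³ = 13. For fixed y, x³ = 14·y³ + 13, so a solution requires the RHS to be a perfect cube.
Strategy: iterate y from -45 to 45, compute RHS = 14·y³ + 13, and check whether it is a (positive or negative) perfect cube.
Check small values of y:
  y = 0: RHS = 13 is not a perfect cube.
  y = 1: RHS = 27 = (3)³ ⇒ x = 3 works.
  y = -1: RHS = -1 = (-1)³ ⇒ x = -1 works.
  y = 2: RHS = 125 = (5)³ ⇒ x = 5 works.
  y = -2: RHS = -99 is not a perfect cube.
  y = 3: RHS = 391 is not a perfect cube.
  y = -3: RHS = -365 is not a perfect cube.
Continuing the search up to |y| = 45 finds no further solutions beyond those listed.
Collected solutions: (-1, -1), (3, 1), (5, 2).

Solutions (with |y| ≤ 45): (-1, -1), (3, 1), (5, 2).


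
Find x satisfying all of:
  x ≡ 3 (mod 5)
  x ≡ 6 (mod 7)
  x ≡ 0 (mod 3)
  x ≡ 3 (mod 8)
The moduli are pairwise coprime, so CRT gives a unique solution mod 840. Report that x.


Product of moduli M = 5 · 7 · 3 · 8 = 840.
Merge one congruence at a time:
  Start: x ≡ 3 (mod 5).
  Combine with x ≡ 6 (mod 7); new modulus lcm = 35.
    Write x = 3 + 5·t and substitute into x ≡ 6 (mod 7): 5·t ≡ 6 − 3 = 3 (mod 7).
    The inverse of 5 mod 7 is 3 (since 5·3 = 15 = 2·7 + 1), so t ≡ 3·3 = 9 ≡ 2 (mod 7).
    Then x = 3 + 5·2 = 13, valid modulo lcm(5, 7) = 35: x ≡ 13 (mod 35).
  Combine with x ≡ 0 (mod 3); new modulus lcm = 105.
    Write x = 13 + 35·t and substitute into x ≡ 0 (mod 3): 35·t ≡ 0 − 13 = -13 (mod 3).
    Reduce coefficients mod 3: 2·t ≡ 2 (mod 3).
    The inverse of 2 mod 3 is 2 (since 2·2 = 4 = 1·3 + 1), so t ≡ 2·2 = 4 ≡ 1 (mod 3).
    Then x = 13 + 35·1 = 48, valid modulo lcm(35, 3) = 105: x ≡ 48 (mod 105).
  Combine with x ≡ 3 (mod 8); new modulus lcm = 840.
    Write x = 48 + 105·t and substitute into x ≡ 3 (mod 8): 105·t ≡ 3 − 48 = -45 (mod 8).
    Reduce coefficients mod 8: 1·t ≡ 3 (mod 8).
    So t ≡ 3 (mod 8).
    Then x = 48 + 105·3 = 363, valid modulo lcm(105, 8) = 840: x ≡ 363 (mod 840).
Verify against each original: 363 mod 5 = 3, 363 mod 7 = 6, 363 mod 3 = 0, 363 mod 8 = 3.

x ≡ 363 (mod 840).


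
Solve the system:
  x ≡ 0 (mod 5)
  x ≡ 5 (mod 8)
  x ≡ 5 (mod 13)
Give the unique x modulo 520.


Moduli 5, 8, 13 are pairwise coprime; by CRT there is a unique solution modulo M = 5 · 8 · 13 = 520.
Solve pairwise, accumulating the modulus:
  Start with x ≡ 0 (mod 5).
  Combine with x ≡ 5 (mod 8): since gcd(5, 8) = 1, we get a unique residue mod 40.
    Write x = 0 + 5·t and substitute into x ≡ 5 (mod 8): 5·t ≡ 5 − 0 = 5 (mod 8).
    The inverse of 5 mod 8 is 5 (since 5·5 = 25 = 3·8 + 1), so t ≡ 5·5 = 25 ≡ 1 (mod 8).
    Then x = 0 + 5·1 = 5, valid modulo lcm(5, 8) = 40: x ≡ 5 (mod 40).
  Combine with x ≡ 5 (mod 13): since gcd(40, 13) = 1, we get a unique residue mod 520.
    Write x = 5 + 40·t and substitute into x ≡ 5 (mod 13): 40·t ≡ 5 − 5 = 0 (mod 13).
    Reduce coefficients mod 13: 1·t ≡ 0 (mod 13).
    So t ≡ 0 (mod 13).
    Then x = 5 + 40·0 = 5, valid modulo lcm(40, 13) = 520: x ≡ 5 (mod 520).
Verify: 5 mod 5 = 0 ✓, 5 mod 8 = 5 ✓, 5 mod 13 = 5 ✓.

x ≡ 5 (mod 520).


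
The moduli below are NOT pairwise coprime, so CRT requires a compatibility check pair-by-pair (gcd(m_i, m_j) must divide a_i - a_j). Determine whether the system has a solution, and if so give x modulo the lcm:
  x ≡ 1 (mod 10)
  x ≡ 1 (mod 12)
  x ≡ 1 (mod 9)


Moduli 10, 12, 9 are not pairwise coprime, so CRT works modulo lcm(m_i) when all pairwise compatibility conditions hold.
Pairwise compatibility: gcd(m_i, m_j) must divide a_i - a_j for every pair.
Merge one congruence at a time:
  Start: x ≡ 1 (mod 10).
  Combine with x ≡ 1 (mod 12): gcd(10, 12) = 2; 1 - 1 = 0, which IS divisible by 2, so compatible.
    Write x = 1 + 10·t and substitute into x ≡ 1 (mod 12): 10·t ≡ 1 − 1 = 0 (mod 12).
    Divide the congruence (and modulus) by g = 2: 5·t ≡ 0 (mod 6).
    The inverse of 5 mod 6 is 5 (since 5·5 = 25 = 4·6 + 1), so t ≡ 5·0 = 0 ≡ 0 (mod 6).
    Then x = 1 + 10·0 = 1, valid modulo lcm(10, 12) = 60: x ≡ 1 (mod 60).
  Combine with x ≡ 1 (mod 9): gcd(60, 9) = 3; 1 - 1 = 0, which IS divisible by 3, so compatible.
    Write x = 1 + 60·t and substitute into x ≡ 1 (mod 9): 60·t ≡ 1 − 1 = 0 (mod 9).
    Divide the congruence (and modulus) by g = 3: 20·t ≡ 0 (mod 3).
    Reduce coefficients mod 3: 2·t ≡ 0 (mod 3).
    The inverse of 2 mod 3 is 2 (since 2·2 = 4 = 1·3 + 1), so t ≡ 2·0 = 0 ≡ 0 (mod 3).
    Then x = 1 + 60·0 = 1, valid modulo lcm(60, 9) = 180: x ≡ 1 (mod 180).
Verify: 1 mod 10 = 1, 1 mod 12 = 1, 1 mod 9 = 1.

x ≡ 1 (mod 180).


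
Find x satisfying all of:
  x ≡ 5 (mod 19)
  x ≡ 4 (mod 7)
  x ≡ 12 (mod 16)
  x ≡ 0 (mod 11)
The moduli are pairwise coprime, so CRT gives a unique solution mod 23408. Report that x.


Product of moduli M = 19 · 7 · 16 · 11 = 23408.
Merge one congruence at a time:
  Start: x ≡ 5 (mod 19).
  Combine with x ≡ 4 (mod 7); new modulus lcm = 133.
    Write x = 5 + 19·t and substitute into x ≡ 4 (mod 7): 19·t ≡ 4 − 5 = -1 (mod 7).
    Reduce coefficients mod 7: 5·t ≡ 6 (mod 7).
    The inverse of 5 mod 7 is 3 (since 5·3 = 15 = 2·7 + 1), so t ≡ 3·6 = 18 ≡ 4 (mod 7).
    Then x = 5 + 19·4 = 81, valid modulo lcm(19, 7) = 133: x ≡ 81 (mod 133).
  Combine with x ≡ 12 (mod 16); new modulus lcm = 2128.
    Write x = 81 + 133·t and substitute into x ≡ 12 (mod 16): 133·t ≡ 12 − 81 = -69 (mod 16).
    Reduce coefficients mod 16: 5·t ≡ 11 (mod 16).
    The inverse of 5 mod 16 is 13 (since 5·13 = 65 = 4·16 + 1), so t ≡ 13·11 = 143 ≡ 15 (mod 16).
    Then x = 81 + 133·15 = 2076, valid modulo lcm(133, 16) = 2128: x ≡ 2076 (mod 2128).
  Combine with x ≡ 0 (mod 11); new modulus lcm = 23408.
    Write x = 2076 + 2128·t and substitute into x ≡ 0 (mod 11): 2128·t ≡ 0 − 2076 = -2076 (mod 11).
    Reduce coefficients mod 11: 5·t ≡ 3 (mod 11).
    The inverse of 5 mod 11 is 9 (since 5·9 = 45 = 4·11 + 1), so t ≡ 9·3 = 27 ≡ 5 (mod 11).
    Then x = 2076 + 2128·5 = 12716, valid modulo lcm(2128, 11) = 23408: x ≡ 12716 (mod 23408).
Verify against each original: 12716 mod 19 = 5, 12716 mod 7 = 4, 12716 mod 16 = 12, 12716 mod 11 = 0.

x ≡ 12716 (mod 23408).


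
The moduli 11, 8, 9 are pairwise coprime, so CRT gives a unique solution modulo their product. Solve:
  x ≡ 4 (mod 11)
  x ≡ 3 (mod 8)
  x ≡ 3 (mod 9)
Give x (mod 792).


Moduli 11, 8, 9 are pairwise coprime; by CRT there is a unique solution modulo M = 11 · 8 · 9 = 792.
Solve pairwise, accumulating the modulus:
  Start with x ≡ 4 (mod 11).
  Combine with x ≡ 3 (mod 8): since gcd(11, 8) = 1, we get a unique residue mod 88.
    Write x = 4 + 11·t and substitute into x ≡ 3 (mod 8): 11·t ≡ 3 − 4 = -1 (mod 8).
    Reduce coefficients mod 8: 3·t ≡ 7 (mod 8).
    The inverse of 3 mod 8 is 3 (since 3·3 = 9 = 1·8 + 1), so t ≡ 3·7 = 21 ≡ 5 (mod 8).
    Then x = 4 + 11·5 = 59, valid modulo lcm(11, 8) = 88: x ≡ 59 (mod 88).
  Combine with x ≡ 3 (mod 9): since gcd(88, 9) = 1, we get a unique residue mod 792.
    Write x = 59 + 88·t and substitute into x ≡ 3 (mod 9): 88·t ≡ 3 − 59 = -56 (mod 9).
    Reduce coefficients mod 9: 7·t ≡ 7 (mod 9).
    The inverse of 7 mod 9 is 4 (since 7·4 = 28 = 3·9 + 1), so t ≡ 4·7 = 28 ≡ 1 (mod 9).
    Then x = 59 + 88·1 = 147, valid modulo lcm(88, 9) = 792: x ≡ 147 (mod 792).
Verify: 147 mod 11 = 4 ✓, 147 mod 8 = 3 ✓, 147 mod 9 = 3 ✓.

x ≡ 147 (mod 792).


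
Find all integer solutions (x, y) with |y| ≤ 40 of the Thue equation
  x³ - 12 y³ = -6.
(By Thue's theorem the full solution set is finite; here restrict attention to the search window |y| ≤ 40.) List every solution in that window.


The equation is x³ - 12y³ = -6. For fixed y, x³ = 12·y³ − 6, so a solution requires the RHS to be a perfect cube.
Strategy: iterate y from -40 to 40, compute RHS = 12·y³ − 6, and check whether it is a (positive or negative) perfect cube.
Check small values of y:
  y = 0: RHS = -6 is not a perfect cube.
  y = 1: RHS = 6 is not a perfect cube.
  y = -1: RHS = -18 is not a perfect cube.
  y = 2: RHS = 90 is not a perfect cube.
  y = -2: RHS = -102 is not a perfect cube.
  y = 3: RHS = 318 is not a perfect cube.
  y = -3: RHS = -330 is not a perfect cube.
Continuing the search up to |y| = 40 finds no solutions either.
No (x, y) in the scanned range satisfies the equation.

No integer solutions with |y| ≤ 40.


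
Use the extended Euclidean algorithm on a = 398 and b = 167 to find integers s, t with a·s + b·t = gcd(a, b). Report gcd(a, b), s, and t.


Euclidean algorithm on (398, 167) — divide until remainder is 0:
  398 = 2 · 167 + 64
  167 = 2 · 64 + 39
  64 = 1 · 39 + 25
  39 = 1 · 25 + 14
  25 = 1 · 14 + 11
  14 = 1 · 11 + 3
  11 = 3 · 3 + 2
  3 = 1 · 2 + 1
  2 = 2 · 1 + 0
gcd(398, 167) = 1.
Track Bezout coefficients alongside the remainders: start with r₀ = 398 = a·1 + b·0 (s = 1, t = 0) and r₁ = 167 = a·0 + b·1 (s = 0, t = 1); each new remainder r_{k+1} = r_{k-1} − q_k·r_k inherits s_{k+1} = s_{k-1} − q_k·s_k, t_{k+1} = t_{k-1} − q_k·t_k, so r_k = a·s_k + b·t_k at every step:
  q = 2: r = 64, s = 1 − 2·0 = 1, t = 0 − 2·1 = -2  (check: 398·1 + 167·(-2) = 64)
  q = 2: r = 39, s = 0 − 2·1 = -2, t = 1 − 2·(-2) = 5  (check: 398·(-2) + 167·5 = 39)
  q = 1: r = 25, s = 1 − 1·(-2) = 3, t = -2 − 1·5 = -7  (check: 398·3 + 167·(-7) = 25)
  q = 1: r = 14, s = -2 − 1·3 = -5, t = 5 − 1·(-7) = 12  (check: 398·(-5) + 167·12 = 14)
  q = 1: r = 11, s = 3 − 1·(-5) = 8, t = -7 − 1·12 = -19  (check: 398·8 + 167·(-19) = 11)
  q = 1: r = 3, s = -5 − 1·8 = -13, t = 12 − 1·(-19) = 31  (check: 398·(-13) + 167·31 = 3)
  q = 3: r = 2, s = 8 − 3·(-13) = 47, t = -19 − 3·31 = -112  (check: 398·47 + 167·(-112) = 2)
  q = 1: r = 1, s = -13 − 1·47 = -60, t = 31 − 1·(-112) = 143  (check: 398·(-60) + 167·143 = 1)
The row with r = 1 (the gcd) gives the Bezout coefficients s = -60, t = 143.
Result: 398 · (-60) + 167 · (143) = 1.

gcd(398, 167) = 1; s = -60, t = 143 (check: 398·(-60) + 167·143 = 1).


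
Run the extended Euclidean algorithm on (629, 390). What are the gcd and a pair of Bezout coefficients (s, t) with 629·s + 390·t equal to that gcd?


Euclidean algorithm on (629, 390) — divide until remainder is 0:
  629 = 1 · 390 + 239
  390 = 1 · 239 + 151
  239 = 1 · 151 + 88
  151 = 1 · 88 + 63
  88 = 1 · 63 + 25
  63 = 2 · 25 + 13
  25 = 1 · 13 + 12
  13 = 1 · 12 + 1
  12 = 12 · 1 + 0
gcd(629, 390) = 1.
Track Bezout coefficients alongside the remainders: start with r₀ = 629 = a·1 + b·0 (s = 1, t = 0) and r₁ = 390 = a·0 + b·1 (s = 0, t = 1); each new remainder r_{k+1} = r_{k-1} − q_k·r_k inherits s_{k+1} = s_{k-1} − q_k·s_k, t_{k+1} = t_{k-1} − q_k·t_k, so r_k = a·s_k + b·t_k at every step:
  q = 1: r = 239, s = 1 − 1·0 = 1, t = 0 − 1·1 = -1  (check: 629·1 + 390·(-1) = 239)
  q = 1: r = 151, s = 0 − 1·1 = -1, t = 1 − 1·(-1) = 2  (check: 629·(-1) + 390·2 = 151)
  q = 1: r = 88, s = 1 − 1·(-1) = 2, t = -1 − 1·2 = -3  (check: 629·2 + 390·(-3) = 88)
  q = 1: r = 63, s = -1 − 1·2 = -3, t = 2 − 1·(-3) = 5  (check: 629·(-3) + 390·5 = 63)
  q = 1: r = 25, s = 2 − 1·(-3) = 5, t = -3 − 1·5 = -8  (check: 629·5 + 390·(-8) = 25)
  q = 2: r = 13, s = -3 − 2·5 = -13, t = 5 − 2·(-8) = 21  (check: 629·(-13) + 390·21 = 13)
  q = 1: r = 12, s = 5 − 1·(-13) = 18, t = -8 − 1·21 = -29  (check: 629·18 + 390·(-29) = 12)
  q = 1: r = 1, s = -13 − 1·18 = -31, t = 21 − 1·(-29) = 50  (check: 629·(-31) + 390·50 = 1)
The row with r = 1 (the gcd) gives the Bezout coefficients s = -31, t = 50.
Result: 629 · (-31) + 390 · (50) = 1.

gcd(629, 390) = 1; s = -31, t = 50 (check: 629·(-31) + 390·50 = 1).


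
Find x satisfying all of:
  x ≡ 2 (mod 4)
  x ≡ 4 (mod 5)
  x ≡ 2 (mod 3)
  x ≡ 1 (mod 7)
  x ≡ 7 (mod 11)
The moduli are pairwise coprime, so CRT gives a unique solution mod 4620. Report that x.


Product of moduli M = 4 · 5 · 3 · 7 · 11 = 4620.
Merge one congruence at a time:
  Start: x ≡ 2 (mod 4).
  Combine with x ≡ 4 (mod 5); new modulus lcm = 20.
    Write x = 2 + 4·t and substitute into x ≡ 4 (mod 5): 4·t ≡ 4 − 2 = 2 (mod 5).
    The inverse of 4 mod 5 is 4 (since 4·4 = 16 = 3·5 + 1), so t ≡ 4·2 = 8 ≡ 3 (mod 5).
    Then x = 2 + 4·3 = 14, valid modulo lcm(4, 5) = 20: x ≡ 14 (mod 20).
  Combine with x ≡ 2 (mod 3); new modulus lcm = 60.
    Write x = 14 + 20·t and substitute into x ≡ 2 (mod 3): 20·t ≡ 2 − 14 = -12 (mod 3).
    Reduce coefficients mod 3: 2·t ≡ 0 (mod 3).
    The inverse of 2 mod 3 is 2 (since 2·2 = 4 = 1·3 + 1), so t ≡ 2·0 = 0 ≡ 0 (mod 3).
    Then x = 14 + 20·0 = 14, valid modulo lcm(20, 3) = 60: x ≡ 14 (mod 60).
  Combine with x ≡ 1 (mod 7); new modulus lcm = 420.
    Write x = 14 + 60·t and substitute into x ≡ 1 (mod 7): 60·t ≡ 1 − 14 = -13 (mod 7).
    Reduce coefficients mod 7: 4·t ≡ 1 (mod 7).
    The inverse of 4 mod 7 is 2 (since 4·2 = 8 = 1·7 + 1), so t ≡ 2·1 = 2 ≡ 2 (mod 7).
    Then x = 14 + 60·2 = 134, valid modulo lcm(60, 7) = 420: x ≡ 134 (mod 420).
  Combine with x ≡ 7 (mod 11); new modulus lcm = 4620.
    Write x = 134 + 420·t and substitute into x ≡ 7 (mod 11): 420·t ≡ 7 − 134 = -127 (mod 11).
    Reduce coefficients mod 11: 2·t ≡ 5 (mod 11).
    The inverse of 2 mod 11 is 6 (since 2·6 = 12 = 1·11 + 1), so t ≡ 6·5 = 30 ≡ 8 (mod 11).
    Then x = 134 + 420·8 = 3494, valid modulo lcm(420, 11) = 4620: x ≡ 3494 (mod 4620).
Verify against each original: 3494 mod 4 = 2, 3494 mod 5 = 4, 3494 mod 3 = 2, 3494 mod 7 = 1, 3494 mod 11 = 7.

x ≡ 3494 (mod 4620).


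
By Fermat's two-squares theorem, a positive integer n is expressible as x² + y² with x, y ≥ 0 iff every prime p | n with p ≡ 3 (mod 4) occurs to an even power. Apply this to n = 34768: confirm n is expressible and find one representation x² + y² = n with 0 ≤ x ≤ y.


Step 1: Factor n = 34768 = 2^4 · 41 · 53.
Step 2: Check the mod-4 condition on each prime factor: 2 = 2 (special); 41 ≡ 1 (mod 4), exponent 1; 53 ≡ 1 (mod 4), exponent 1.
All primes ≡ 3 (mod 4) appear to even exponent (or don't appear), so by the two-squares theorem n IS expressible as a sum of two squares.
Step 3: Build a representation. Group n = k² · m with k = 4 and m = 41 · 53 = 2173 (a product of primes ≡ 1 (mod 4)); a representation of m scales to one of n via (k·x)² + (k·y)² = k²(x² + y²). Each prime p ≡ 1 (mod 4) is itself a sum of two squares; find a² by testing p − a² for a perfect square:
  41: 41 − 1² = 40, 41 − 2² = 37, 41 − 3² = 32, 41 − 4² = 25 = 5² ⇒ 41 = 4² + 5².
  53: 53 − 1² = 52, 53 − 2² = 49 = 7² ⇒ 53 = 2² + 7².
  Combine using the Brahmagupta–Fibonacci identity (a² + b²)(c² + d²) = (ac − bd)² + (ad + bc)² = (ac + bd)² + (ad − bc)²:
  41 · 53 = 2173: from (4² + 5²)(2² + 7²), take (4·2 − 5·7, 4·7 + 5·2) = (8 − 35, 28 + 10) = (-27, 38); dropping signs (only squares matter) gives (27, 38); check 27² + 38² = 729 + 1444 = 2173 ✓.
  Scale by k = 4: (4·27, 4·38) = (108, 152).
Step 4: Order so x ≤ y and verify: 108² + 152² = 11664 + 23104 = 34768 = n. ✓

n = 34768 = 108² + 152² (one valid representation with x ≤ y).


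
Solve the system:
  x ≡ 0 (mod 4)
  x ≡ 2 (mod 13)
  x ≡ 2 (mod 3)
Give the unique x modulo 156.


Moduli 4, 13, 3 are pairwise coprime; by CRT there is a unique solution modulo M = 4 · 13 · 3 = 156.
Solve pairwise, accumulating the modulus:
  Start with x ≡ 0 (mod 4).
  Combine with x ≡ 2 (mod 13): since gcd(4, 13) = 1, we get a unique residue mod 52.
    Write x = 0 + 4·t and substitute into x ≡ 2 (mod 13): 4·t ≡ 2 − 0 = 2 (mod 13).
    The inverse of 4 mod 13 is 10 (since 4·10 = 40 = 3·13 + 1), so t ≡ 10·2 = 20 ≡ 7 (mod 13).
    Then x = 0 + 4·7 = 28, valid modulo lcm(4, 13) = 52: x ≡ 28 (mod 52).
  Combine with x ≡ 2 (mod 3): since gcd(52, 3) = 1, we get a unique residue mod 156.
    Write x = 28 + 52·t and substitute into x ≡ 2 (mod 3): 52·t ≡ 2 − 28 = -26 (mod 3).
    Reduce coefficients mod 3: 1·t ≡ 1 (mod 3).
    So t ≡ 1 (mod 3).
    Then x = 28 + 52·1 = 80, valid modulo lcm(52, 3) = 156: x ≡ 80 (mod 156).
Verify: 80 mod 4 = 0 ✓, 80 mod 13 = 2 ✓, 80 mod 3 = 2 ✓.

x ≡ 80 (mod 156).


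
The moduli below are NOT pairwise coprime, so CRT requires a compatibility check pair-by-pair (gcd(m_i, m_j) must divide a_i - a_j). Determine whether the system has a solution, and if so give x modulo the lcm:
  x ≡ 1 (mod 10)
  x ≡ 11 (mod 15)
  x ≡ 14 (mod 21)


Moduli 10, 15, 21 are not pairwise coprime, so CRT works modulo lcm(m_i) when all pairwise compatibility conditions hold.
Pairwise compatibility: gcd(m_i, m_j) must divide a_i - a_j for every pair.
Merge one congruence at a time:
  Start: x ≡ 1 (mod 10).
  Combine with x ≡ 11 (mod 15): gcd(10, 15) = 5; 11 - 1 = 10, which IS divisible by 5, so compatible.
    Write x = 1 + 10·t and substitute into x ≡ 11 (mod 15): 10·t ≡ 11 − 1 = 10 (mod 15).
    Divide the congruence (and modulus) by g = 5: 2·t ≡ 2 (mod 3).
    The inverse of 2 mod 3 is 2 (since 2·2 = 4 = 1·3 + 1), so t ≡ 2·2 = 4 ≡ 1 (mod 3).
    Then x = 1 + 10·1 = 11, valid modulo lcm(10, 15) = 30: x ≡ 11 (mod 30).
  Combine with x ≡ 14 (mod 21): gcd(30, 21) = 3; 14 - 11 = 3, which IS divisible by 3, so compatible.
    Write x = 11 + 30·t and substitute into x ≡ 14 (mod 21): 30·t ≡ 14 − 11 = 3 (mod 21).
    Divide the congruence (and modulus) by g = 3: 10·t ≡ 1 (mod 7).
    Reduce coefficients mod 7: 3·t ≡ 1 (mod 7).
    The inverse of 3 mod 7 is 5 (since 3·5 = 15 = 2·7 + 1), so t ≡ 5·1 = 5 ≡ 5 (mod 7).
    Then x = 11 + 30·5 = 161, valid modulo lcm(30, 21) = 210: x ≡ 161 (mod 210).
Verify: 161 mod 10 = 1, 161 mod 15 = 11, 161 mod 21 = 14.

x ≡ 161 (mod 210).


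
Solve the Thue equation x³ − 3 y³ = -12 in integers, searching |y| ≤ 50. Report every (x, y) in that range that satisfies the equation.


The equation is x³ - 3y³ = -12. For fixed y, x³ = 3·y³ − 12, so a solution requires the RHS to be a perfect cube.
Strategy: iterate y from -50 to 50, compute RHS = 3·y³ − 12, and check whether it is a (positive or negative) perfect cube.
Check small values of y:
  y = 0: RHS = -12 is not a perfect cube.
  y = 1: RHS = -9 is not a perfect cube.
  y = -1: RHS = -15 is not a perfect cube.
  y = 2: RHS = 12 is not a perfect cube.
  y = -2: RHS = -36 is not a perfect cube.
  y = 3: RHS = 69 is not a perfect cube.
  y = -3: RHS = -93 is not a perfect cube.
Continuing the search up to |y| = 50 finds no solutions either.
No (x, y) in the scanned range satisfies the equation.

No integer solutions with |y| ≤ 50.


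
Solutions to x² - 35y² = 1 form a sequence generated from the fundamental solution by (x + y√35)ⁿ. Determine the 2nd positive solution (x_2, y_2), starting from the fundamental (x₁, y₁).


Step 1: Find the fundamental solution (x₁, y₁) of x² - 35y² = 1.
  Expand √35 as a continued fraction. a₀ = ⌊√35⌋ = 5; iterate m_{k+1} = d_k·a_k − m_k, d_{k+1} = (35 − m_{k+1}²)/d_k, a_{k+1} = ⌊(a₀ + m_{k+1})/d_{k+1}⌋ (starting m₀ = 0, d₀ = 1), with convergents p_k = a_k·p_{k-1} + p_{k-2}, q_k = a_k·q_{k-1} + q_{k-2} (p₋₁ = 1, q₋₁ = 0):
  k = 0: a₀ = 5; p₀/q₀ = 5/1; p₀² − 35·q₀² = 25 − 35 = -10.
  k = 1: m = 5, d = 10, a = ⌊(5 + 5)/10⌋ = 1; p/q = (1·5 + 1)/(1·1 + 0) = 6/1; p² − 35·q² = 36 − 35 = 1.
  The first convergent with p² − 35·q² = 1 gives the fundamental solution (x₁, y₁) = (6, 1).
Step 2: Apply the recurrence (x_{n+1}, y_{n+1}) = (x₁x_n + 35y₁y_n, x₁y_n + y₁x_n) repeatedly.
  From (x_1, y_1) = (6, 1): x_2 = 6·6 + 35·1·1 = 71; y_2 = 6·1 + 1·6 = 12.
Step 3: Verify x_2² - 35·y_2² = 5041 - 5040 = 1 (should be 1). ✓

(x_1, y_1) = (6, 1); (x_2, y_2) = (71, 12).


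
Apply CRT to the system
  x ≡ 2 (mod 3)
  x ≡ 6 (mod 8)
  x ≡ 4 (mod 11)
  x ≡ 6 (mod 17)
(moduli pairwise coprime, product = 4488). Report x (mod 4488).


Product of moduli M = 3 · 8 · 11 · 17 = 4488.
Merge one congruence at a time:
  Start: x ≡ 2 (mod 3).
  Combine with x ≡ 6 (mod 8); new modulus lcm = 24.
    Write x = 2 + 3·t and substitute into x ≡ 6 (mod 8): 3·t ≡ 6 − 2 = 4 (mod 8).
    The inverse of 3 mod 8 is 3 (since 3·3 = 9 = 1·8 + 1), so t ≡ 3·4 = 12 ≡ 4 (mod 8).
    Then x = 2 + 3·4 = 14, valid modulo lcm(3, 8) = 24: x ≡ 14 (mod 24).
  Combine with x ≡ 4 (mod 11); new modulus lcm = 264.
    Write x = 14 + 24·t and substitute into x ≡ 4 (mod 11): 24·t ≡ 4 − 14 = -10 (mod 11).
    Reduce coefficients mod 11: 2·t ≡ 1 (mod 11).
    The inverse of 2 mod 11 is 6 (since 2·6 = 12 = 1·11 + 1), so t ≡ 6·1 = 6 ≡ 6 (mod 11).
    Then x = 14 + 24·6 = 158, valid modulo lcm(24, 11) = 264: x ≡ 158 (mod 264).
  Combine with x ≡ 6 (mod 17); new modulus lcm = 4488.
    Write x = 158 + 264·t and substitute into x ≡ 6 (mod 17): 264·t ≡ 6 − 158 = -152 (mod 17).
    Reduce coefficients mod 17: 9·t ≡ 1 (mod 17).
    The inverse of 9 mod 17 is 2 (since 9·2 = 18 = 1·17 + 1), so t ≡ 2·1 = 2 ≡ 2 (mod 17).
    Then x = 158 + 264·2 = 686, valid modulo lcm(264, 17) = 4488: x ≡ 686 (mod 4488).
Verify against each original: 686 mod 3 = 2, 686 mod 8 = 6, 686 mod 11 = 4, 686 mod 17 = 6.

x ≡ 686 (mod 4488).


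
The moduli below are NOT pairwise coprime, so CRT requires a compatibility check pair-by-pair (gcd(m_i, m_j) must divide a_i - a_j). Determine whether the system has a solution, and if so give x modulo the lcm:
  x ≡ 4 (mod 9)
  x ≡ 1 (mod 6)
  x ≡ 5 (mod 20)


Moduli 9, 6, 20 are not pairwise coprime, so CRT works modulo lcm(m_i) when all pairwise compatibility conditions hold.
Pairwise compatibility: gcd(m_i, m_j) must divide a_i - a_j for every pair.
Merge one congruence at a time:
  Start: x ≡ 4 (mod 9).
  Combine with x ≡ 1 (mod 6): gcd(9, 6) = 3; 1 - 4 = -3, which IS divisible by 3, so compatible.
    Write x = 4 + 9·t and substitute into x ≡ 1 (mod 6): 9·t ≡ 1 − 4 = -3 (mod 6).
    Divide the congruence (and modulus) by g = 3: 3·t ≡ -1 (mod 2).
    Reduce coefficients mod 2: 1·t ≡ 1 (mod 2).
    So t ≡ 1 (mod 2).
    Then x = 4 + 9·1 = 13, valid modulo lcm(9, 6) = 18: x ≡ 13 (mod 18).
  Combine with x ≡ 5 (mod 20): gcd(18, 20) = 2; 5 - 13 = -8, which IS divisible by 2, so compatible.
    Write x = 13 + 18·t and substitute into x ≡ 5 (mod 20): 18·t ≡ 5 − 13 = -8 (mod 20).
    Divide the congruence (and modulus) by g = 2: 9·t ≡ -4 (mod 10).
    Reduce coefficients mod 10: 9·t ≡ 6 (mod 10).
    The inverse of 9 mod 10 is 9 (since 9·9 = 81 = 8·10 + 1), so t ≡ 9·6 = 54 ≡ 4 (mod 10).
    Then x = 13 + 18·4 = 85, valid modulo lcm(18, 20) = 180: x ≡ 85 (mod 180).
Verify: 85 mod 9 = 4, 85 mod 6 = 1, 85 mod 20 = 5.

x ≡ 85 (mod 180).


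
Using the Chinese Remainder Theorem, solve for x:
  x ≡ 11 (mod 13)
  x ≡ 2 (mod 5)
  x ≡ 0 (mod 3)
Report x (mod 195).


Moduli 13, 5, 3 are pairwise coprime; by CRT there is a unique solution modulo M = 13 · 5 · 3 = 195.
Solve pairwise, accumulating the modulus:
  Start with x ≡ 11 (mod 13).
  Combine with x ≡ 2 (mod 5): since gcd(13, 5) = 1, we get a unique residue mod 65.
    Write x = 11 + 13·t and substitute into x ≡ 2 (mod 5): 13·t ≡ 2 − 11 = -9 (mod 5).
    Reduce coefficients mod 5: 3·t ≡ 1 (mod 5).
    The inverse of 3 mod 5 is 2 (since 3·2 = 6 = 1·5 + 1), so t ≡ 2·1 = 2 ≡ 2 (mod 5).
    Then x = 11 + 13·2 = 37, valid modulo lcm(13, 5) = 65: x ≡ 37 (mod 65).
  Combine with x ≡ 0 (mod 3): since gcd(65, 3) = 1, we get a unique residue mod 195.
    Write x = 37 + 65·t and substitute into x ≡ 0 (mod 3): 65·t ≡ 0 − 37 = -37 (mod 3).
    Reduce coefficients mod 3: 2·t ≡ 2 (mod 3).
    The inverse of 2 mod 3 is 2 (since 2·2 = 4 = 1·3 + 1), so t ≡ 2·2 = 4 ≡ 1 (mod 3).
    Then x = 37 + 65·1 = 102, valid modulo lcm(65, 3) = 195: x ≡ 102 (mod 195).
Verify: 102 mod 13 = 11 ✓, 102 mod 5 = 2 ✓, 102 mod 3 = 0 ✓.

x ≡ 102 (mod 195).


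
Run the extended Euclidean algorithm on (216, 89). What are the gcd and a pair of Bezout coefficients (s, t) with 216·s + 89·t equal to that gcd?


Euclidean algorithm on (216, 89) — divide until remainder is 0:
  216 = 2 · 89 + 38
  89 = 2 · 38 + 13
  38 = 2 · 13 + 12
  13 = 1 · 12 + 1
  12 = 12 · 1 + 0
gcd(216, 89) = 1.
Track Bezout coefficients alongside the remainders: start with r₀ = 216 = a·1 + b·0 (s = 1, t = 0) and r₁ = 89 = a·0 + b·1 (s = 0, t = 1); each new remainder r_{k+1} = r_{k-1} − q_k·r_k inherits s_{k+1} = s_{k-1} − q_k·s_k, t_{k+1} = t_{k-1} − q_k·t_k, so r_k = a·s_k + b·t_k at every step:
  q = 2: r = 38, s = 1 − 2·0 = 1, t = 0 − 2·1 = -2  (check: 216·1 + 89·(-2) = 38)
  q = 2: r = 13, s = 0 − 2·1 = -2, t = 1 − 2·(-2) = 5  (check: 216·(-2) + 89·5 = 13)
  q = 2: r = 12, s = 1 − 2·(-2) = 5, t = -2 − 2·5 = -12  (check: 216·5 + 89·(-12) = 12)
  q = 1: r = 1, s = -2 − 1·5 = -7, t = 5 − 1·(-12) = 17  (check: 216·(-7) + 89·17 = 1)
The row with r = 1 (the gcd) gives the Bezout coefficients s = -7, t = 17.
Result: 216 · (-7) + 89 · (17) = 1.

gcd(216, 89) = 1; s = -7, t = 17 (check: 216·(-7) + 89·17 = 1).


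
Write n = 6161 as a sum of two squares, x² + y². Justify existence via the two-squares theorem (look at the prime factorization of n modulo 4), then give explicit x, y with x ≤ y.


Step 1: Factor n = 6161 = 61 · 101.
Step 2: Check the mod-4 condition on each prime factor: 61 ≡ 1 (mod 4), exponent 1; 101 ≡ 1 (mod 4), exponent 1.
All primes ≡ 3 (mod 4) appear to even exponent (or don't appear), so by the two-squares theorem n IS expressible as a sum of two squares.
Step 3: Build a representation. Here n = 61 · 101 is a product of primes ≡ 1 (mod 4). Each prime p ≡ 1 (mod 4) is itself a sum of two squares; find a² by testing p − a² for a perfect square:
  61: 61 − 1² = 60, 61 − 2² = 57, 61 − 3² = 52, 61 − 4² = 45, 61 − 5² = 36 = 6² ⇒ 61 = 5² + 6².
  101: 101 − 1² = 100 = 10² ⇒ 101 = 1² + 10².
  Combine using the Brahmagupta–Fibonacci identity (a² + b²)(c² + d²) = (ac − bd)² + (ad + bc)² = (ac + bd)² + (ad − bc)²:
  61 · 101 = 6161: from (5² + 6²)(1² + 10²), take (5·1 − 6·10, 5·10 + 6·1) = (5 − 60, 50 + 6) = (-55, 56); dropping signs (only squares matter) gives (55, 56); check 55² + 56² = 3025 + 3136 = 6161 ✓.
Step 4: Order so x ≤ y and verify: 55² + 56² = 3025 + 3136 = 6161 = n. ✓

n = 6161 = 55² + 56² (one valid representation with x ≤ y).


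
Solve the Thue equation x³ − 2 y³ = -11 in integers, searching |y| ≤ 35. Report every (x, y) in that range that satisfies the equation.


The equation is x³ - 2y³ = -11. For fixed y, x³ = 2·y³ − 11, so a solution requires the RHS to be a perfect cube.
Strategy: iterate y from -35 to 35, compute RHS = 2·y³ − 11, and check whether it is a (positive or negative) perfect cube.
Check small values of y:
  y = 0: RHS = -11 is not a perfect cube.
  y = 1: RHS = -9 is not a perfect cube.
  y = -1: RHS = -13 is not a perfect cube.
  y = 2: RHS = 5 is not a perfect cube.
  y = -2: RHS = -27 = (-3)³ ⇒ x = -3 works.
  y = 3: RHS = 43 is not a perfect cube.
  y = -3: RHS = -65 is not a perfect cube.
Continuing the search up to |y| = 35 finds no further solutions beyond those listed.
Collected solutions: (-3, -2).

Solutions (with |y| ≤ 35): (-3, -2).


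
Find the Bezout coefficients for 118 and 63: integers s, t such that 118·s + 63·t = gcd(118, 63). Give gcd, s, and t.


Euclidean algorithm on (118, 63) — divide until remainder is 0:
  118 = 1 · 63 + 55
  63 = 1 · 55 + 8
  55 = 6 · 8 + 7
  8 = 1 · 7 + 1
  7 = 7 · 1 + 0
gcd(118, 63) = 1.
Track Bezout coefficients alongside the remainders: start with r₀ = 118 = a·1 + b·0 (s = 1, t = 0) and r₁ = 63 = a·0 + b·1 (s = 0, t = 1); each new remainder r_{k+1} = r_{k-1} − q_k·r_k inherits s_{k+1} = s_{k-1} − q_k·s_k, t_{k+1} = t_{k-1} − q_k·t_k, so r_k = a·s_k + b·t_k at every step:
  q = 1: r = 55, s = 1 − 1·0 = 1, t = 0 − 1·1 = -1  (check: 118·1 + 63·(-1) = 55)
  q = 1: r = 8, s = 0 − 1·1 = -1, t = 1 − 1·(-1) = 2  (check: 118·(-1) + 63·2 = 8)
  q = 6: r = 7, s = 1 − 6·(-1) = 7, t = -1 − 6·2 = -13  (check: 118·7 + 63·(-13) = 7)
  q = 1: r = 1, s = -1 − 1·7 = -8, t = 2 − 1·(-13) = 15  (check: 118·(-8) + 63·15 = 1)
The row with r = 1 (the gcd) gives the Bezout coefficients s = -8, t = 15.
Result: 118 · (-8) + 63 · (15) = 1.

gcd(118, 63) = 1; s = -8, t = 15 (check: 118·(-8) + 63·15 = 1).


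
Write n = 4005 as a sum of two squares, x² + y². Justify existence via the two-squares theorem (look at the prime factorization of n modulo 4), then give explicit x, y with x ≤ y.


Step 1: Factor n = 4005 = 3^2 · 5 · 89.
Step 2: Check the mod-4 condition on each prime factor: 3 ≡ 3 (mod 4), exponent 2 (must be even); 5 ≡ 1 (mod 4), exponent 1; 89 ≡ 1 (mod 4), exponent 1.
All primes ≡ 3 (mod 4) appear to even exponent (or don't appear), so by the two-squares theorem n IS expressible as a sum of two squares.
Step 3: Build a representation. Group n = k² · m with k = 3 and m = 5 · 89 = 445 (a product of primes ≡ 1 (mod 4)); a representation of m scales to one of n via (k·x)² + (k·y)² = k²(x² + y²). Each prime p ≡ 1 (mod 4) is itself a sum of two squares; find a² by testing p − a² for a perfect square:
  5: 5 − 1² = 4 = 2² ⇒ 5 = 1² + 2².
  89: 89 − 1² = 88, 89 − 2² = 85, 89 − 3² = 80, 89 − 4² = 73, 89 − 5² = 64 = 8² ⇒ 89 = 5² + 8².
  Combine using the Brahmagupta–Fibonacci identity (a² + b²)(c² + d²) = (ac − bd)² + (ad + bc)² = (ac + bd)² + (ad − bc)²:
  5 · 89 = 445: from (1² + 2²)(5² + 8²), take (1·5 − 2·8, 1·8 + 2·5) = (5 − 16, 8 + 10) = (-11, 18); dropping signs (only squares matter) gives (11, 18); check 11² + 18² = 121 + 324 = 445 ✓.
  Scale by k = 3: (3·11, 3·18) = (33, 54).
Step 4: Order so x ≤ y and verify: 33² + 54² = 1089 + 2916 = 4005 = n. ✓

n = 4005 = 33² + 54² (one valid representation with x ≤ y).


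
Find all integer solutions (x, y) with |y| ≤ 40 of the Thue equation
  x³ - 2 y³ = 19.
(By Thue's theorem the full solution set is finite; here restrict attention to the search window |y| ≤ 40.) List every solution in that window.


The equation is x³ - 2y³ = 19. For fixed y, x³ = 2·y³ + 19, so a solution requires the RHS to be a perfect cube.
Strategy: iterate y from -40 to 40, compute RHS = 2·y³ + 19, and check whether it is a (positive or negative) perfect cube.
Check small values of y:
  y = 0: RHS = 19 is not a perfect cube.
  y = 1: RHS = 21 is not a perfect cube.
  y = -1: RHS = 17 is not a perfect cube.
  y = 2: RHS = 35 is not a perfect cube.
  y = -2: RHS = 3 is not a perfect cube.
  y = 3: RHS = 73 is not a perfect cube.
  y = -3: RHS = -35 is not a perfect cube.
Continuing the search up to |y| = 40 finds no solutions either.
No (x, y) in the scanned range satisfies the equation.

No integer solutions with |y| ≤ 40.


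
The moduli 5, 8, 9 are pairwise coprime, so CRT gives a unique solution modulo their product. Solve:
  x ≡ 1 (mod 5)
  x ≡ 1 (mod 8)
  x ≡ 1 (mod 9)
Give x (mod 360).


Moduli 5, 8, 9 are pairwise coprime; by CRT there is a unique solution modulo M = 5 · 8 · 9 = 360.
Solve pairwise, accumulating the modulus:
  Start with x ≡ 1 (mod 5).
  Combine with x ≡ 1 (mod 8): since gcd(5, 8) = 1, we get a unique residue mod 40.
    Write x = 1 + 5·t and substitute into x ≡ 1 (mod 8): 5·t ≡ 1 − 1 = 0 (mod 8).
    The inverse of 5 mod 8 is 5 (since 5·5 = 25 = 3·8 + 1), so t ≡ 5·0 = 0 ≡ 0 (mod 8).
    Then x = 1 + 5·0 = 1, valid modulo lcm(5, 8) = 40: x ≡ 1 (mod 40).
  Combine with x ≡ 1 (mod 9): since gcd(40, 9) = 1, we get a unique residue mod 360.
    Write x = 1 + 40·t and substitute into x ≡ 1 (mod 9): 40·t ≡ 1 − 1 = 0 (mod 9).
    Reduce coefficients mod 9: 4·t ≡ 0 (mod 9).
    The inverse of 4 mod 9 is 7 (since 4·7 = 28 = 3·9 + 1), so t ≡ 7·0 = 0 ≡ 0 (mod 9).
    Then x = 1 + 40·0 = 1, valid modulo lcm(40, 9) = 360: x ≡ 1 (mod 360).
Verify: 1 mod 5 = 1 ✓, 1 mod 8 = 1 ✓, 1 mod 9 = 1 ✓.

x ≡ 1 (mod 360).


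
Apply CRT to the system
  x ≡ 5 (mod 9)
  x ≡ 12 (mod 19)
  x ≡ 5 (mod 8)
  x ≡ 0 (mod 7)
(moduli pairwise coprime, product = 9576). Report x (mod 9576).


Product of moduli M = 9 · 19 · 8 · 7 = 9576.
Merge one congruence at a time:
  Start: x ≡ 5 (mod 9).
  Combine with x ≡ 12 (mod 19); new modulus lcm = 171.
    Write x = 5 + 9·t and substitute into x ≡ 12 (mod 19): 9·t ≡ 12 − 5 = 7 (mod 19).
    The inverse of 9 mod 19 is 17 (since 9·17 = 153 = 8·19 + 1), so t ≡ 17·7 = 119 ≡ 5 (mod 19).
    Then x = 5 + 9·5 = 50, valid modulo lcm(9, 19) = 171: x ≡ 50 (mod 171).
  Combine with x ≡ 5 (mod 8); new modulus lcm = 1368.
    Write x = 50 + 171·t and substitute into x ≡ 5 (mod 8): 171·t ≡ 5 − 50 = -45 (mod 8).
    Reduce coefficients mod 8: 3·t ≡ 3 (mod 8).
    The inverse of 3 mod 8 is 3 (since 3·3 = 9 = 1·8 + 1), so t ≡ 3·3 = 9 ≡ 1 (mod 8).
    Then x = 50 + 171·1 = 221, valid modulo lcm(171, 8) = 1368: x ≡ 221 (mod 1368).
  Combine with x ≡ 0 (mod 7); new modulus lcm = 9576.
    Write x = 221 + 1368·t and substitute into x ≡ 0 (mod 7): 1368·t ≡ 0 − 221 = -221 (mod 7).
    Reduce coefficients mod 7: 3·t ≡ 3 (mod 7).
    The inverse of 3 mod 7 is 5 (since 3·5 = 15 = 2·7 + 1), so t ≡ 5·3 = 15 ≡ 1 (mod 7).
    Then x = 221 + 1368·1 = 1589, valid modulo lcm(1368, 7) = 9576: x ≡ 1589 (mod 9576).
Verify against each original: 1589 mod 9 = 5, 1589 mod 19 = 12, 1589 mod 8 = 5, 1589 mod 7 = 0.

x ≡ 1589 (mod 9576).


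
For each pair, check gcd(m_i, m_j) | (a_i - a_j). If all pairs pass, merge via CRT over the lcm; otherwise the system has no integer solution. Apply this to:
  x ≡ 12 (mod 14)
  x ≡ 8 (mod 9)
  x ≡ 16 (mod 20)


Moduli 14, 9, 20 are not pairwise coprime, so CRT works modulo lcm(m_i) when all pairwise compatibility conditions hold.
Pairwise compatibility: gcd(m_i, m_j) must divide a_i - a_j for every pair.
Merge one congruence at a time:
  Start: x ≡ 12 (mod 14).
  Combine with x ≡ 8 (mod 9): gcd(14, 9) = 1; 8 - 12 = -4, which IS divisible by 1, so compatible.
    Write x = 12 + 14·t and substitute into x ≡ 8 (mod 9): 14·t ≡ 8 − 12 = -4 (mod 9).
    Reduce coefficients mod 9: 5·t ≡ 5 (mod 9).
    The inverse of 5 mod 9 is 2 (since 5·2 = 10 = 1·9 + 1), so t ≡ 2·5 = 10 ≡ 1 (mod 9).
    Then x = 12 + 14·1 = 26, valid modulo lcm(14, 9) = 126: x ≡ 26 (mod 126).
  Combine with x ≡ 16 (mod 20): gcd(126, 20) = 2; 16 - 26 = -10, which IS divisible by 2, so compatible.
    Write x = 26 + 126·t and substitute into x ≡ 16 (mod 20): 126·t ≡ 16 − 26 = -10 (mod 20).
    Divide the congruence (and modulus) by g = 2: 63·t ≡ -5 (mod 10).
    Reduce coefficients mod 10: 3·t ≡ 5 (mod 10).
    The inverse of 3 mod 10 is 7 (since 3·7 = 21 = 2·10 + 1), so t ≡ 7·5 = 35 ≡ 5 (mod 10).
    Then x = 26 + 126·5 = 656, valid modulo lcm(126, 20) = 1260: x ≡ 656 (mod 1260).
Verify: 656 mod 14 = 12, 656 mod 9 = 8, 656 mod 20 = 16.

x ≡ 656 (mod 1260).


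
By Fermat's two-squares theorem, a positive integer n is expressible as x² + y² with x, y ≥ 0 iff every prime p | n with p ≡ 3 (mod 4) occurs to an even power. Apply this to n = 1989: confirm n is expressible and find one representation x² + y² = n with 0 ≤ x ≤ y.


Step 1: Factor n = 1989 = 3^2 · 13 · 17.
Step 2: Check the mod-4 condition on each prime factor: 3 ≡ 3 (mod 4), exponent 2 (must be even); 13 ≡ 1 (mod 4), exponent 1; 17 ≡ 1 (mod 4), exponent 1.
All primes ≡ 3 (mod 4) appear to even exponent (or don't appear), so by the two-squares theorem n IS expressible as a sum of two squares.
Step 3: Build a representation. Group n = k² · m with k = 3 and m = 13 · 17 = 221 (a product of primes ≡ 1 (mod 4)); a representation of m scales to one of n via (k·x)² + (k·y)² = k²(x² + y²). Each prime p ≡ 1 (mod 4) is itself a sum of two squares; find a² by testing p − a² for a perfect square:
  13: 13 − 1² = 12, 13 − 2² = 9 = 3² ⇒ 13 = 2² + 3².
  17: 17 − 1² = 16 = 4² ⇒ 17 = 1² + 4².
  Combine using the Brahmagupta–Fibonacci identity (a² + b²)(c² + d²) = (ac − bd)² + (ad + bc)² = (ac + bd)² + (ad − bc)²:
  13 · 17 = 221: from (2² + 3²)(1² + 4²), take (2·1 − 3·4, 2·4 + 3·1) = (2 − 12, 8 + 3) = (-10, 11); dropping signs (only squares matter) gives (10, 11); check 10² + 11² = 100 + 121 = 221 ✓.
  Scale by k = 3: (3·10, 3·11) = (30, 33).
Step 4: Order so x ≤ y and verify: 30² + 33² = 900 + 1089 = 1989 = n. ✓

n = 1989 = 30² + 33² (one valid representation with x ≤ y).


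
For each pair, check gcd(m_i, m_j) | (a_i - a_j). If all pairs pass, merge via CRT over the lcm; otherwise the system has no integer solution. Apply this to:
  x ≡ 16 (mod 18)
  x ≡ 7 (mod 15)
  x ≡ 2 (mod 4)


Moduli 18, 15, 4 are not pairwise coprime, so CRT works modulo lcm(m_i) when all pairwise compatibility conditions hold.
Pairwise compatibility: gcd(m_i, m_j) must divide a_i - a_j for every pair.
Merge one congruence at a time:
  Start: x ≡ 16 (mod 18).
  Combine with x ≡ 7 (mod 15): gcd(18, 15) = 3; 7 - 16 = -9, which IS divisible by 3, so compatible.
    Write x = 16 + 18·t and substitute into x ≡ 7 (mod 15): 18·t ≡ 7 − 16 = -9 (mod 15).
    Divide the congruence (and modulus) by g = 3: 6·t ≡ -3 (mod 5).
    Reduce coefficients mod 5: 1·t ≡ 2 (mod 5).
    So t ≡ 2 (mod 5).
    Then x = 16 + 18·2 = 52, valid modulo lcm(18, 15) = 90: x ≡ 52 (mod 90).
  Combine with x ≡ 2 (mod 4): gcd(90, 4) = 2; 2 - 52 = -50, which IS divisible by 2, so compatible.
    Write x = 52 + 90·t and substitute into x ≡ 2 (mod 4): 90·t ≡ 2 − 52 = -50 (mod 4).
    Divide the congruence (and modulus) by g = 2: 45·t ≡ -25 (mod 2).
    Reduce coefficients mod 2: 1·t ≡ 1 (mod 2).
    So t ≡ 1 (mod 2).
    Then x = 52 + 90·1 = 142, valid modulo lcm(90, 4) = 180: x ≡ 142 (mod 180).
Verify: 142 mod 18 = 16, 142 mod 15 = 7, 142 mod 4 = 2.

x ≡ 142 (mod 180).
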